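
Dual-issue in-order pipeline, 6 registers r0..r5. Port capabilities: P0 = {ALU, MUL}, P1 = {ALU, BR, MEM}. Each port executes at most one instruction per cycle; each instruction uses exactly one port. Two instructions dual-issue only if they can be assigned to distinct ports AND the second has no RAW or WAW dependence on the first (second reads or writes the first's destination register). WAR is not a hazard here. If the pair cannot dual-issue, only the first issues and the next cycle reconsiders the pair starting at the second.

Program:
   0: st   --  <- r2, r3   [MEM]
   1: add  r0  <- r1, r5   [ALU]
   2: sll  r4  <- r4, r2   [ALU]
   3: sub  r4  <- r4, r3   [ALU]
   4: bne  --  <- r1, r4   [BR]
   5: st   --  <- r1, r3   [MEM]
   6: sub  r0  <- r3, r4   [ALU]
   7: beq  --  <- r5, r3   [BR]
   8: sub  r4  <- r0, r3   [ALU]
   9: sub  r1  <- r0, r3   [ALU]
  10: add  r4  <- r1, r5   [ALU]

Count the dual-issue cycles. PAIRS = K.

PAIRS = 3

  cy0 -> i0&i1 (st.MEM;add.ALU) dual
  cy1 -> i2 (sll.ALU) RAW+WAW r4
  cy2 -> i3 (sub.ALU) RAW r4
  cy3 -> i4 (bne.BR) no-port BR/MEM
  cy4 -> i5&i6 (st.MEM;sub.ALU) dual
  cy5 -> i7&i8 (beq.BR;sub.ALU) dual
  cy6 -> i9 (sub.ALU) RAW r1
  cy7 -> i10 (add.ALU) tail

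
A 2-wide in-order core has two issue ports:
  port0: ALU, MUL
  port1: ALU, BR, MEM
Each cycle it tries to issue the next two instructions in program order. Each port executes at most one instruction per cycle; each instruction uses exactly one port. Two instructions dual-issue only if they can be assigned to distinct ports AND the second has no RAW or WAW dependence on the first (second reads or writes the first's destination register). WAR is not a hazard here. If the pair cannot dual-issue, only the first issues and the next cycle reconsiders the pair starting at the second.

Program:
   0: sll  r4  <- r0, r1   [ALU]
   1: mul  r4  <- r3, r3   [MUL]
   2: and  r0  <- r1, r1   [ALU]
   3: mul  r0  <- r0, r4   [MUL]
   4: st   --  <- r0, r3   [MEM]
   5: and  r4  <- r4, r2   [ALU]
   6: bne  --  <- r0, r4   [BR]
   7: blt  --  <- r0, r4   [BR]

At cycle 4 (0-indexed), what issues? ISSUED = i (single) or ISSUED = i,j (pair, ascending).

ISSUED = 6

#0 head=0: sll.ALU i0 WAW r4
#1 head=1: mul.MUL+and.ALU i1/i2 2-wide
#2 head=3: mul.MUL i3 RAW r0
#3 head=4: st.MEM+and.ALU i4/i5 2-wide
#4 head=6: bne.BR i6 no-port BR/BR
#5 head=7: blt.BR i7 tail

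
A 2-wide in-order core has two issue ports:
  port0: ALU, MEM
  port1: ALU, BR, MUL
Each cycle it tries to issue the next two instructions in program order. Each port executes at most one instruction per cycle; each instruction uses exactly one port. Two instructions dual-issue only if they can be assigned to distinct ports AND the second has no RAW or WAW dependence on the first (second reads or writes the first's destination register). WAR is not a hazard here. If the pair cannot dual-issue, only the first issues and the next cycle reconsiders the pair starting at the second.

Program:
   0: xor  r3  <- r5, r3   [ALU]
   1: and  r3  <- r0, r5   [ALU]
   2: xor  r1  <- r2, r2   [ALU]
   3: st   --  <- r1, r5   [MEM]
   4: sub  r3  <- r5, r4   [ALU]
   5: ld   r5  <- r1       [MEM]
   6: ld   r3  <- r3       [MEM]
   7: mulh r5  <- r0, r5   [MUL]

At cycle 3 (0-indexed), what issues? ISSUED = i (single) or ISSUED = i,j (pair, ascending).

c0: i0 xor  WAW r3
c1: i1&i2 and+xor  dual
c2: i3&i4 st+sub  dual
c3: i5 ld  no-port MEM/MEM
c4: i6&i7 ld+mulh  dual

ISSUED = 5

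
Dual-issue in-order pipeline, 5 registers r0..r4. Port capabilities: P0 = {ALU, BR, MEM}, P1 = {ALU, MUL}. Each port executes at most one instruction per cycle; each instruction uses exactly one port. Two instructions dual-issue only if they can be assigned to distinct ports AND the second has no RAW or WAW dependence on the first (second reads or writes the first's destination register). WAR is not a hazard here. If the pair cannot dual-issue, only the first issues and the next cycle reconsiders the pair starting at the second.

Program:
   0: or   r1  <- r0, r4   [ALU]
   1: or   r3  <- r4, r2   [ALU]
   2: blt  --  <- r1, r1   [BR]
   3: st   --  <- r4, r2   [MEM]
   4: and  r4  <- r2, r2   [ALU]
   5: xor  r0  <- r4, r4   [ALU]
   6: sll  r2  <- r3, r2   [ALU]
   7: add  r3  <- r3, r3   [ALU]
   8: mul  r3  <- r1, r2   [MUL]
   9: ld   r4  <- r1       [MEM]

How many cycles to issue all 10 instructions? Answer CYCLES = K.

CYCLES = 6

0. or.ALU or.ALU @i0,i1  | dual
1. blt.BR @i2  | no-port BR/MEM
2. st.MEM and.ALU @i3,i4  | dual
3. xor.ALU sll.ALU @i5,i6  | dual
4. add.ALU @i7  | WAW r3
5. mul.MUL ld.MEM @i8,i9  | dual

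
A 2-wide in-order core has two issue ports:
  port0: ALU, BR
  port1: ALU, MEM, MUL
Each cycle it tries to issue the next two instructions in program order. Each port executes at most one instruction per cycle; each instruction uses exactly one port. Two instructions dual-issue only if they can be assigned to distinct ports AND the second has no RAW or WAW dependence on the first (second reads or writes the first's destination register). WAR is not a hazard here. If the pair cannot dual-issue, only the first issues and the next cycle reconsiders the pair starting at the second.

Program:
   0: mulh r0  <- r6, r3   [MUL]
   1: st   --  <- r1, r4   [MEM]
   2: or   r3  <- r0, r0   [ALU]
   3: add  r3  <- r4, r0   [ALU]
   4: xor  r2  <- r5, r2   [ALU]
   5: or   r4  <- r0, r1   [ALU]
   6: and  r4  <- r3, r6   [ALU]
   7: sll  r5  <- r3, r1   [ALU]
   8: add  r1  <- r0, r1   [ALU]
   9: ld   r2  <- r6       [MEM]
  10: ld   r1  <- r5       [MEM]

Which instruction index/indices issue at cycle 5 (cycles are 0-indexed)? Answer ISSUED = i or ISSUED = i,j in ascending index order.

  cy0 -> i0 (mulh) no-port MUL/MEM
  cy1 -> i1+i2 (st or) pair
  cy2 -> i3+i4 (add xor) pair
  cy3 -> i5 (or) WAW r4
  cy4 -> i6+i7 (and sll) pair
  cy5 -> i8+i9 (add ld) pair
  cy6 -> i10 (ld) tail

ISSUED = 8,9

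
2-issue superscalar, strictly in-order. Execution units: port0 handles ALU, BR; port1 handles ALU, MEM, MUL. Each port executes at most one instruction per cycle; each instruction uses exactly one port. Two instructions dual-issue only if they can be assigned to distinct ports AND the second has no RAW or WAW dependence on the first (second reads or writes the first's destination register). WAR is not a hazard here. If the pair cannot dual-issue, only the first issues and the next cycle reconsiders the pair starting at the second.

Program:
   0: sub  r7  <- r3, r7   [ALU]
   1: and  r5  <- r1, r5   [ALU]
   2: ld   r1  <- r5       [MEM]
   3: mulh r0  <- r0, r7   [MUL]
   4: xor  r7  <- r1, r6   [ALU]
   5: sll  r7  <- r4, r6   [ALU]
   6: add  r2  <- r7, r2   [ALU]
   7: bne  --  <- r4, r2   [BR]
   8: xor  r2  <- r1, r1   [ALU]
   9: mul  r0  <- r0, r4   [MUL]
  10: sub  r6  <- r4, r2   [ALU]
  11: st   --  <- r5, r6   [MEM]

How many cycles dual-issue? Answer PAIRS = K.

[0] i0+i1  sub and  -- 2-wide
[1] i2  ld  -- no-port MEM/MUL
[2] i3+i4  mulh xor  -- 2-wide
[3] i5  sll  -- RAW r7
[4] i6  add  -- RAW r2
[5] i7+i8  bne xor  -- 2-wide
[6] i9+i10  mul sub  -- 2-wide
[7] i11  st  -- tail

PAIRS = 4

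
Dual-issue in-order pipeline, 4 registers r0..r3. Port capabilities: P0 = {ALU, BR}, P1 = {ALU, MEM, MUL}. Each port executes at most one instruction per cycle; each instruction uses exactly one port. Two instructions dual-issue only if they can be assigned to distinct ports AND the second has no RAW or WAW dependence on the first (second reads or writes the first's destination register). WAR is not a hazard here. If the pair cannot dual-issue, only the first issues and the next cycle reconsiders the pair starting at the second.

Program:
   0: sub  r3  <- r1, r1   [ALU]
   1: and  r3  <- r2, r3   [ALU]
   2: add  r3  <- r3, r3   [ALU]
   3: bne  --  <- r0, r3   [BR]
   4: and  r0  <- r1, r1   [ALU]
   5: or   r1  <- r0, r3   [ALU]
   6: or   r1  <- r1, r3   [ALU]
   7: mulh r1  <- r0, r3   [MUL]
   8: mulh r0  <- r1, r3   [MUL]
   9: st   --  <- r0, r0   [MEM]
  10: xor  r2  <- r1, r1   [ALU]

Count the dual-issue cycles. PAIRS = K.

[0] i0  sub  -- RAW+WAW r3
[1] i1  and  -- RAW+WAW r3
[2] i2  add  -- RAW r3
[3] i3,i4  bne/and  -- 2-wide
[4] i5  or  -- RAW+WAW r1
[5] i6  or  -- WAW r1
[6] i7  mulh  -- no-port MUL/MUL
[7] i8  mulh  -- no-port MUL/MEM
[8] i9,i10  st/xor  -- 2-wide

PAIRS = 2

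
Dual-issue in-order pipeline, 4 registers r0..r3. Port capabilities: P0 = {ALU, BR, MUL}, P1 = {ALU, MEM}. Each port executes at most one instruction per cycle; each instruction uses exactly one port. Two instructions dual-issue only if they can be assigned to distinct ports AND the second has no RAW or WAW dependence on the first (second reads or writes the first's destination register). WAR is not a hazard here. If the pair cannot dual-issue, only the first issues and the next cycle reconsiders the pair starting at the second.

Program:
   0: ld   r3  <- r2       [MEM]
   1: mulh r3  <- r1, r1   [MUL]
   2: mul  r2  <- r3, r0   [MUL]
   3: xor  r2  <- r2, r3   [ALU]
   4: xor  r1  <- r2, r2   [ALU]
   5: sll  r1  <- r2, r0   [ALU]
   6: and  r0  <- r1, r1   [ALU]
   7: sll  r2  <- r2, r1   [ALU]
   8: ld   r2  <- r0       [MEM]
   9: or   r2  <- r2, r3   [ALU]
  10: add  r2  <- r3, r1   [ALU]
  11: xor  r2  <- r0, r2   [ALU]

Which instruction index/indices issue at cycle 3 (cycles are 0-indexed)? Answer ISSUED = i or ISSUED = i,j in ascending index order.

  cy0 -> i0 (ld) WAW r3
  cy1 -> i1 (mulh) no-port MUL/MUL
  cy2 -> i2 (mul) RAW+WAW r2
  cy3 -> i3 (xor) RAW r2
  cy4 -> i4 (xor) WAW r1
  cy5 -> i5 (sll) RAW r1
  cy6 -> i6,i7 (and sll) pair
  cy7 -> i8 (ld) RAW+WAW r2
  cy8 -> i9 (or) WAW r2
  cy9 -> i10 (add) RAW+WAW r2
  cy10 -> i11 (xor) tail

ISSUED = 3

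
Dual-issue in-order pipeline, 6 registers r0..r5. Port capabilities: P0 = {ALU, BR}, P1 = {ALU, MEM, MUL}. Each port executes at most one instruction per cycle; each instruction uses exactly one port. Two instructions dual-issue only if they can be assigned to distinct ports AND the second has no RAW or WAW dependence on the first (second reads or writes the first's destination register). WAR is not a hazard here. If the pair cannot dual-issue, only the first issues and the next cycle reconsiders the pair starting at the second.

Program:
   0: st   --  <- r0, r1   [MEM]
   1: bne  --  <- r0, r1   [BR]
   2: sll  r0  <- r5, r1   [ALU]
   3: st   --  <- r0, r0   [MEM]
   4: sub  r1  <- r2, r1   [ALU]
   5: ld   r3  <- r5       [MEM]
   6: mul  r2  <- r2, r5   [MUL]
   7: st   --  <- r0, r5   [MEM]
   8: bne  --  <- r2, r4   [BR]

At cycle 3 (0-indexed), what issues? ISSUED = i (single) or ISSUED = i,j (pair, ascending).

ISSUED = 5

t=0 i0/i1:st.MEM bne.BR ; dual
t=1 i2:sll.ALU ; RAW r0
t=2 i3/i4:st.MEM sub.ALU ; dual
t=3 i5:ld.MEM ; no-port MEM/MUL
t=4 i6:mul.MUL ; no-port MUL/MEM
t=5 i7/i8:st.MEM bne.BR ; dual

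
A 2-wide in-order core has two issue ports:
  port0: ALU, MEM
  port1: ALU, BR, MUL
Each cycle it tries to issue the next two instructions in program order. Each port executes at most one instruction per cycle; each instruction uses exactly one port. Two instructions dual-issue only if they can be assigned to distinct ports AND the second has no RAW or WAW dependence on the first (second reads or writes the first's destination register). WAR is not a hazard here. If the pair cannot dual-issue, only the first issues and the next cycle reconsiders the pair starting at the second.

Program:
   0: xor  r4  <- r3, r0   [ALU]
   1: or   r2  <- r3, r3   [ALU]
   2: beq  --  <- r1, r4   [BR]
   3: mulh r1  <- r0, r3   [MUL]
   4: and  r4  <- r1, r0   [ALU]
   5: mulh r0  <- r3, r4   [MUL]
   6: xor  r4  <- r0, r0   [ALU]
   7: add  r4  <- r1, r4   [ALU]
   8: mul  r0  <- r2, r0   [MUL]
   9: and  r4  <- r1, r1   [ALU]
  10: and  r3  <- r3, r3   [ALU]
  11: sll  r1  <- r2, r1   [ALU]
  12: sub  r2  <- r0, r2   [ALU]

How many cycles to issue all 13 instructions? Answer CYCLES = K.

  cy0 -> i0&i1 (xor/or) dual
  cy1 -> i2 (beq) no-port BR/MUL
  cy2 -> i3 (mulh) RAW r1
  cy3 -> i4 (and) RAW r4
  cy4 -> i5 (mulh) RAW r0
  cy5 -> i6 (xor) RAW+WAW r4
  cy6 -> i7&i8 (add/mul) dual
  cy7 -> i9&i10 (and/and) dual
  cy8 -> i11&i12 (sll/sub) dual

CYCLES = 9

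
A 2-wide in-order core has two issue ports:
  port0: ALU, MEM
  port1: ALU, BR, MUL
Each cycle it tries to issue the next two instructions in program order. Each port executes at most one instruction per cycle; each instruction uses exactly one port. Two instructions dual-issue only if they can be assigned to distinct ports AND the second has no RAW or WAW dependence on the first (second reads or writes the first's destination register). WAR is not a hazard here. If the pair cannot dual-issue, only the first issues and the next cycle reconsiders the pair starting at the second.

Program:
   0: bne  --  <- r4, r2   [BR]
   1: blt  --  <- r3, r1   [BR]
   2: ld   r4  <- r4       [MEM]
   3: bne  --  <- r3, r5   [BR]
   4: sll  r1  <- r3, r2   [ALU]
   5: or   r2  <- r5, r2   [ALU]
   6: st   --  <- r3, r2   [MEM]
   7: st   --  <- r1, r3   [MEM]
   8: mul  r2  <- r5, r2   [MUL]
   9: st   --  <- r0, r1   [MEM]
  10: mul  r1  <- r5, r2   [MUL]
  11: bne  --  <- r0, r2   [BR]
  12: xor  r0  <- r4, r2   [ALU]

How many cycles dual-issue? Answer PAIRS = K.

PAIRS = 5

  cy0 -> i0 (bne.BR) no-port BR/BR
  cy1 -> i1/i2 (blt.BR+ld.MEM) 2-wide
  cy2 -> i3/i4 (bne.BR+sll.ALU) 2-wide
  cy3 -> i5 (or.ALU) RAW r2
  cy4 -> i6 (st.MEM) no-port MEM/MEM
  cy5 -> i7/i8 (st.MEM+mul.MUL) 2-wide
  cy6 -> i9/i10 (st.MEM+mul.MUL) 2-wide
  cy7 -> i11/i12 (bne.BR+xor.ALU) 2-wide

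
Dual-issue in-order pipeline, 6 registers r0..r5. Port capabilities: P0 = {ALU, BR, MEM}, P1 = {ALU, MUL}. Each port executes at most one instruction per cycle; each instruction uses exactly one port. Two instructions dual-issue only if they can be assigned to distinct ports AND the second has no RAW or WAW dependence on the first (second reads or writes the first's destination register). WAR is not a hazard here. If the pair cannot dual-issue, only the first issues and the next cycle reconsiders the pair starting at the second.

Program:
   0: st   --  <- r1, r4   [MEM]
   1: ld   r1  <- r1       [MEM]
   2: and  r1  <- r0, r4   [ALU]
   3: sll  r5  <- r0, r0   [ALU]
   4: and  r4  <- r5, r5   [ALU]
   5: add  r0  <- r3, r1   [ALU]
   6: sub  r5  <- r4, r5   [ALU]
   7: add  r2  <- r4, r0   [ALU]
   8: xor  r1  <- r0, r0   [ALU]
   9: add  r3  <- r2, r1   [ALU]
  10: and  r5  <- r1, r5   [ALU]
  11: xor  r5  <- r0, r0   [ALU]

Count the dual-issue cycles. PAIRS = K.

c0: i0 st.MEM  no-port MEM/MEM
c1: i1 ld.MEM  WAW r1
c2: i2/i3 and.ALU+sll.ALU  2-wide
c3: i4/i5 and.ALU+add.ALU  2-wide
c4: i6/i7 sub.ALU+add.ALU  2-wide
c5: i8 xor.ALU  RAW r1
c6: i9/i10 add.ALU+and.ALU  2-wide
c7: i11 xor.ALU  tail

PAIRS = 4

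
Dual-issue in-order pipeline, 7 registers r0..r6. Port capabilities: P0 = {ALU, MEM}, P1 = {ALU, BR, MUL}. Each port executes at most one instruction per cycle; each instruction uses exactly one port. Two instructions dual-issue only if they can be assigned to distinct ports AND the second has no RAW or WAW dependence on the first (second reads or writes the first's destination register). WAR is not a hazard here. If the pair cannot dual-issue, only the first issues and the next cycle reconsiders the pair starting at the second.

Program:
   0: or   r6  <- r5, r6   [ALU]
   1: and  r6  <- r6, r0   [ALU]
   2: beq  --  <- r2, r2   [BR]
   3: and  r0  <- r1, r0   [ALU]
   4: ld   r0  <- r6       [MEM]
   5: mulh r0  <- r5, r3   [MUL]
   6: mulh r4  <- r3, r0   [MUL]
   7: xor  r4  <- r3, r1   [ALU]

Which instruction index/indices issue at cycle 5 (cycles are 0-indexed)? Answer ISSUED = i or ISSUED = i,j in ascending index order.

ISSUED = 6

t=0 i0:or.ALU ; RAW+WAW r6
t=1 i1,i2:and.ALU+beq.BR ; 2-wide
t=2 i3:and.ALU ; WAW r0
t=3 i4:ld.MEM ; WAW r0
t=4 i5:mulh.MUL ; no-port MUL/MUL
t=5 i6:mulh.MUL ; WAW r4
t=6 i7:xor.ALU ; tail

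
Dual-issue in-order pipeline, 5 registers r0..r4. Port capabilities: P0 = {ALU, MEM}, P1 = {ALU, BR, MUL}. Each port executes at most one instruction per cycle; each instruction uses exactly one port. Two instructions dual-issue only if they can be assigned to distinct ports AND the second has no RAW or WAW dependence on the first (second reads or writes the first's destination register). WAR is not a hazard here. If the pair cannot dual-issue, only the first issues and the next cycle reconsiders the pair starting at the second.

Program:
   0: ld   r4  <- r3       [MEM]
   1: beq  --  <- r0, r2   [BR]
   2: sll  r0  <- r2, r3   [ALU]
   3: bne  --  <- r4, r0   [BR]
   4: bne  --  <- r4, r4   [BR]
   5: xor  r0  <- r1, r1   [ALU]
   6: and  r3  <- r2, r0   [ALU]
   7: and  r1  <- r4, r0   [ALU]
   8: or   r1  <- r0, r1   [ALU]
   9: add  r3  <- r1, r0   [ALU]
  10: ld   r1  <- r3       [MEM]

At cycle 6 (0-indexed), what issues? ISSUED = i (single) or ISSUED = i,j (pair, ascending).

ISSUED = 9

[0] i0+i1  ld.MEM+beq.BR  -- dual
[1] i2  sll.ALU  -- RAW r0
[2] i3  bne.BR  -- no-port BR/BR
[3] i4+i5  bne.BR+xor.ALU  -- dual
[4] i6+i7  and.ALU+and.ALU  -- dual
[5] i8  or.ALU  -- RAW r1
[6] i9  add.ALU  -- RAW r3
[7] i10  ld.MEM  -- tail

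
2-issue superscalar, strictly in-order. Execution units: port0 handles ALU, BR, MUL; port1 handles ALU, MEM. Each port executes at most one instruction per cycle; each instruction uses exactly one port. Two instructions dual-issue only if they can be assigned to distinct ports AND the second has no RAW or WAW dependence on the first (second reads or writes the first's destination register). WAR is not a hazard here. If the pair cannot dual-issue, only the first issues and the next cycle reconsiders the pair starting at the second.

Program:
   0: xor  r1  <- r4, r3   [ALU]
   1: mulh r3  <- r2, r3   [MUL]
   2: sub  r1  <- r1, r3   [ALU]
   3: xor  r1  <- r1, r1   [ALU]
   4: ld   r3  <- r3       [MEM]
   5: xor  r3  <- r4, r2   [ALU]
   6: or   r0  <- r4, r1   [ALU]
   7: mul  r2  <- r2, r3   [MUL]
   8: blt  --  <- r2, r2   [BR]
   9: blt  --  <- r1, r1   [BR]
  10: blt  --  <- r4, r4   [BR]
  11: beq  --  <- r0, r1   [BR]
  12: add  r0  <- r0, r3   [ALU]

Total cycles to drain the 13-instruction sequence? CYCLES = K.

0. xor.ALU+mulh.MUL @i0&i1  | 2-wide
1. sub.ALU @i2  | RAW+WAW r1
2. xor.ALU+ld.MEM @i3&i4  | 2-wide
3. xor.ALU+or.ALU @i5&i6  | 2-wide
4. mul.MUL @i7  | no-port MUL/BR
5. blt.BR @i8  | no-port BR/BR
6. blt.BR @i9  | no-port BR/BR
7. blt.BR @i10  | no-port BR/BR
8. beq.BR+add.ALU @i11&i12  | 2-wide

CYCLES = 9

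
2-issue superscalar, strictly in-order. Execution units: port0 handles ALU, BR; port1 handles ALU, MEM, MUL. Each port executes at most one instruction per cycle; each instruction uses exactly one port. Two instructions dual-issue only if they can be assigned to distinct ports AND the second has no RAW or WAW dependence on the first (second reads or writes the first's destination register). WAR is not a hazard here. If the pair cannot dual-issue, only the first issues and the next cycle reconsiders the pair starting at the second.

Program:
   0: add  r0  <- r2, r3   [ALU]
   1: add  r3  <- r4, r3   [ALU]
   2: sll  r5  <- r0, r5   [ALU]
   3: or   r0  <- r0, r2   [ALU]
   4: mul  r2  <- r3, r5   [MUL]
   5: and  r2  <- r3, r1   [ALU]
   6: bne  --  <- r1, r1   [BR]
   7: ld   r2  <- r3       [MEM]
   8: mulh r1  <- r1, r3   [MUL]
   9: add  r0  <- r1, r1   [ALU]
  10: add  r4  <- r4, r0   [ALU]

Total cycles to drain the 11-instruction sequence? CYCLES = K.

CYCLES = 8

#0 head=0: add.ALU add.ALU i0,i1 2-wide
#1 head=2: sll.ALU or.ALU i2,i3 2-wide
#2 head=4: mul.MUL i4 WAW r2
#3 head=5: and.ALU bne.BR i5,i6 2-wide
#4 head=7: ld.MEM i7 no-port MEM/MUL
#5 head=8: mulh.MUL i8 RAW r1
#6 head=9: add.ALU i9 RAW r0
#7 head=10: add.ALU i10 tail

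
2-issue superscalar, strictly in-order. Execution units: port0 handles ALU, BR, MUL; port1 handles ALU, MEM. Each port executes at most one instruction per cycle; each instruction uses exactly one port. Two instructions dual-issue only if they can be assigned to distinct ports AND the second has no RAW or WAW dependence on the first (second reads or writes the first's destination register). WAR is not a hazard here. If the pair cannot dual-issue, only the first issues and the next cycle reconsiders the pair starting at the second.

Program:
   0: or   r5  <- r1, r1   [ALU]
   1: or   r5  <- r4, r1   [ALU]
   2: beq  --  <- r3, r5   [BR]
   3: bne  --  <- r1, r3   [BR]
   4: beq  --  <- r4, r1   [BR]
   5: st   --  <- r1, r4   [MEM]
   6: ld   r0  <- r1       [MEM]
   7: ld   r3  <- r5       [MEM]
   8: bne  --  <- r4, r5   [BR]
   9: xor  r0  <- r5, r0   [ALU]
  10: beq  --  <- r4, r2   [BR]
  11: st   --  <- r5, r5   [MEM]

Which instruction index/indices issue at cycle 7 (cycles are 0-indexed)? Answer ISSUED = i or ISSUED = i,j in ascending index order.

0. or.ALU @i0  | WAW r5
1. or.ALU @i1  | RAW r5
2. beq.BR @i2  | no-port BR/BR
3. bne.BR @i3  | no-port BR/BR
4. beq.BR/st.MEM @i4,i5  | 2-wide
5. ld.MEM @i6  | no-port MEM/MEM
6. ld.MEM/bne.BR @i7,i8  | 2-wide
7. xor.ALU/beq.BR @i9,i10  | 2-wide
8. st.MEM @i11  | tail

ISSUED = 9,10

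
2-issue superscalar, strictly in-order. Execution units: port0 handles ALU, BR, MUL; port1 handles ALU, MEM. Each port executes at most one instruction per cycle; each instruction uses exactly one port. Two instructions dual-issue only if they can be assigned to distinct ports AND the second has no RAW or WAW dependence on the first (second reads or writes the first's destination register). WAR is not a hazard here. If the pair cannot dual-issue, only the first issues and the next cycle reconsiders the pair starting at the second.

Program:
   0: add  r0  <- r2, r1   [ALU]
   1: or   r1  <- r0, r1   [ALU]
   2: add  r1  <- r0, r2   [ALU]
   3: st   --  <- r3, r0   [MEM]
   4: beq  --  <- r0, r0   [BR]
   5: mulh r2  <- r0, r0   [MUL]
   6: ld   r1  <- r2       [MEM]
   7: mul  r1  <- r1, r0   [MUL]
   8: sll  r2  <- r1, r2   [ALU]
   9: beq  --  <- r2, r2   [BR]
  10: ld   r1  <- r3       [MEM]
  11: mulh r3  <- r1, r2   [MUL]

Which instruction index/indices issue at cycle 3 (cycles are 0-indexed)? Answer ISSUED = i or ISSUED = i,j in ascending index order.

ISSUED = 4

t=0 i0:add ; RAW r0
t=1 i1:or ; WAW r1
t=2 i2+i3:add st ; 2-wide
t=3 i4:beq ; no-port BR/MUL
t=4 i5:mulh ; RAW r2
t=5 i6:ld ; RAW+WAW r1
t=6 i7:mul ; RAW r1
t=7 i8:sll ; RAW r2
t=8 i9+i10:beq ld ; 2-wide
t=9 i11:mulh ; tail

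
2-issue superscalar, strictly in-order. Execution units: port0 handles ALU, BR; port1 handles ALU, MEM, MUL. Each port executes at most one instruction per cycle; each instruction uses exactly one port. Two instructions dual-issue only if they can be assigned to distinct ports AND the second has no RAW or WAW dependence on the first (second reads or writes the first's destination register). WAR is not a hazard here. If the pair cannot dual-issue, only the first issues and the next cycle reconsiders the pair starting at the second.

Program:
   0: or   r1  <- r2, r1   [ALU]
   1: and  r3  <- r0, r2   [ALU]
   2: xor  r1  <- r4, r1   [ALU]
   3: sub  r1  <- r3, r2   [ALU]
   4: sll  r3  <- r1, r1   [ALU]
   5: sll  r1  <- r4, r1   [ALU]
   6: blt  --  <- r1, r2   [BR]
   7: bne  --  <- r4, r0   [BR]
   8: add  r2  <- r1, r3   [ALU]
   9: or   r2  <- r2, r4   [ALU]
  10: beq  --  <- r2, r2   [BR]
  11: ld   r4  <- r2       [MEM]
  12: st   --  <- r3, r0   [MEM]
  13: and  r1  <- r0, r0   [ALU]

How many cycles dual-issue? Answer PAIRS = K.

#0 head=0: or;and i0/i1 dual
#1 head=2: xor i2 WAW r1
#2 head=3: sub i3 RAW r1
#3 head=4: sll;sll i4/i5 dual
#4 head=6: blt i6 no-port BR/BR
#5 head=7: bne;add i7/i8 dual
#6 head=9: or i9 RAW r2
#7 head=10: beq;ld i10/i11 dual
#8 head=12: st;and i12/i13 dual

PAIRS = 5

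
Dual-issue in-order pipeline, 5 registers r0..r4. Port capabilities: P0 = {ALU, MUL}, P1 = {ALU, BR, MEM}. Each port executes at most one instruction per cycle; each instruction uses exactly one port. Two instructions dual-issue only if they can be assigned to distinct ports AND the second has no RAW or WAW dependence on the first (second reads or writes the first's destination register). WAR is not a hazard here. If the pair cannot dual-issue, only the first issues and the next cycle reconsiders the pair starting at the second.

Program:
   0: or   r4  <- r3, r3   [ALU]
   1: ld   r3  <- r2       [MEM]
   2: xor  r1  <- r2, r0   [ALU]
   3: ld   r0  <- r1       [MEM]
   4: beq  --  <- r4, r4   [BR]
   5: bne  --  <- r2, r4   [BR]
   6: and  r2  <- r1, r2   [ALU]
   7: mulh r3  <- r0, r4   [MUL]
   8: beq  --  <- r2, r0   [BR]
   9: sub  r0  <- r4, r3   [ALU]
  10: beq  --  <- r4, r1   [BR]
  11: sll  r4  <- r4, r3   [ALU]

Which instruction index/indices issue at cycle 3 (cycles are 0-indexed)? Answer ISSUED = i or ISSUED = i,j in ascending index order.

[0] i0&i1  or.ALU+ld.MEM  -- dual
[1] i2  xor.ALU  -- RAW r1
[2] i3  ld.MEM  -- no-port MEM/BR
[3] i4  beq.BR  -- no-port BR/BR
[4] i5&i6  bne.BR+and.ALU  -- dual
[5] i7&i8  mulh.MUL+beq.BR  -- dual
[6] i9&i10  sub.ALU+beq.BR  -- dual
[7] i11  sll.ALU  -- tail

ISSUED = 4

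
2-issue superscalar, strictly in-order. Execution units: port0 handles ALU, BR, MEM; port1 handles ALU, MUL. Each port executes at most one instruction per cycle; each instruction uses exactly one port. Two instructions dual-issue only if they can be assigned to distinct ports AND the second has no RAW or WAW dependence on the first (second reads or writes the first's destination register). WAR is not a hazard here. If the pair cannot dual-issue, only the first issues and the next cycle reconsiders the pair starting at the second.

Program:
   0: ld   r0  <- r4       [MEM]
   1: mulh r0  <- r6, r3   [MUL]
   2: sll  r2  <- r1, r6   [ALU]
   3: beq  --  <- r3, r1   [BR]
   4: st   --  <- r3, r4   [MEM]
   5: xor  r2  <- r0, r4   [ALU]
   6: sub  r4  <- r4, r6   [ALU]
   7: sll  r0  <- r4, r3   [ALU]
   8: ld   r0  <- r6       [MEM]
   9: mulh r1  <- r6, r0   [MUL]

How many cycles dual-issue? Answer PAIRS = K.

  cy0 -> i0 (ld) WAW r0
  cy1 -> i1&i2 (mulh sll) dual
  cy2 -> i3 (beq) no-port BR/MEM
  cy3 -> i4&i5 (st xor) dual
  cy4 -> i6 (sub) RAW r4
  cy5 -> i7 (sll) WAW r0
  cy6 -> i8 (ld) RAW r0
  cy7 -> i9 (mulh) tail

PAIRS = 2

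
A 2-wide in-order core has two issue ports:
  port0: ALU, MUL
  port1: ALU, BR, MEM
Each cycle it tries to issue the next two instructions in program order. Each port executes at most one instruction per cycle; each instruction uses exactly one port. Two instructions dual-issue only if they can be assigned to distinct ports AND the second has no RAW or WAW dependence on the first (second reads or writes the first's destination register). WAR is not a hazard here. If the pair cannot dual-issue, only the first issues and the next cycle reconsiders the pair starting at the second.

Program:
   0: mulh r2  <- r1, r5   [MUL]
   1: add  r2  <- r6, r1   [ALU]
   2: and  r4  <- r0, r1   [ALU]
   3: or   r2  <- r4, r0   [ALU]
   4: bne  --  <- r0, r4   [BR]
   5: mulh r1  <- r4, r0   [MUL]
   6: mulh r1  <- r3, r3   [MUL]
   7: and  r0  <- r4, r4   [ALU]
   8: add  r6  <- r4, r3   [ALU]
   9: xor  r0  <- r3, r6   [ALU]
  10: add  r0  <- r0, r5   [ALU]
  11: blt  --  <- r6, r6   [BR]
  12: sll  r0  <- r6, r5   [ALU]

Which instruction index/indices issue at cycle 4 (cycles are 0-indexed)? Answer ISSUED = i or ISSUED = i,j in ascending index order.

c0: i0 mulh.MUL  WAW r2
c1: i1+i2 add.ALU;and.ALU  2-wide
c2: i3+i4 or.ALU;bne.BR  2-wide
c3: i5 mulh.MUL  no-port MUL/MUL
c4: i6+i7 mulh.MUL;and.ALU  2-wide
c5: i8 add.ALU  RAW r6
c6: i9 xor.ALU  RAW+WAW r0
c7: i10+i11 add.ALU;blt.BR  2-wide
c8: i12 sll.ALU  tail

ISSUED = 6,7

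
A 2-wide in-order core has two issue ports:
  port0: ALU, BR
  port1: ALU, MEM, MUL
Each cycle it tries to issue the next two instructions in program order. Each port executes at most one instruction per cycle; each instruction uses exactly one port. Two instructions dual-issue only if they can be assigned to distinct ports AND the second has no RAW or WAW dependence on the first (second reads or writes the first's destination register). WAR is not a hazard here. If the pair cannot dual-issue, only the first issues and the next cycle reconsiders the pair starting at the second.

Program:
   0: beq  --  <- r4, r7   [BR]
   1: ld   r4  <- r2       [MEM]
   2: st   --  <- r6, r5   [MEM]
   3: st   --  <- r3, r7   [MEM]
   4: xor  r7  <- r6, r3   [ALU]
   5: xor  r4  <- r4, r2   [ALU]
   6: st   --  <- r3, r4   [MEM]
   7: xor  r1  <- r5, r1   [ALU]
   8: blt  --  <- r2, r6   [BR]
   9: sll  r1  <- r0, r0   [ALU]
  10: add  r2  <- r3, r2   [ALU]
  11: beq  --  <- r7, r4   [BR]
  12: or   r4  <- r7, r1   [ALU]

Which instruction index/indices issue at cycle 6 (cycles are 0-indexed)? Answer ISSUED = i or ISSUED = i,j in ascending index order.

c0: i0/i1 beq.BR/ld.MEM  dual
c1: i2 st.MEM  no-port MEM/MEM
c2: i3/i4 st.MEM/xor.ALU  dual
c3: i5 xor.ALU  RAW r4
c4: i6/i7 st.MEM/xor.ALU  dual
c5: i8/i9 blt.BR/sll.ALU  dual
c6: i10/i11 add.ALU/beq.BR  dual
c7: i12 or.ALU  tail

ISSUED = 10,11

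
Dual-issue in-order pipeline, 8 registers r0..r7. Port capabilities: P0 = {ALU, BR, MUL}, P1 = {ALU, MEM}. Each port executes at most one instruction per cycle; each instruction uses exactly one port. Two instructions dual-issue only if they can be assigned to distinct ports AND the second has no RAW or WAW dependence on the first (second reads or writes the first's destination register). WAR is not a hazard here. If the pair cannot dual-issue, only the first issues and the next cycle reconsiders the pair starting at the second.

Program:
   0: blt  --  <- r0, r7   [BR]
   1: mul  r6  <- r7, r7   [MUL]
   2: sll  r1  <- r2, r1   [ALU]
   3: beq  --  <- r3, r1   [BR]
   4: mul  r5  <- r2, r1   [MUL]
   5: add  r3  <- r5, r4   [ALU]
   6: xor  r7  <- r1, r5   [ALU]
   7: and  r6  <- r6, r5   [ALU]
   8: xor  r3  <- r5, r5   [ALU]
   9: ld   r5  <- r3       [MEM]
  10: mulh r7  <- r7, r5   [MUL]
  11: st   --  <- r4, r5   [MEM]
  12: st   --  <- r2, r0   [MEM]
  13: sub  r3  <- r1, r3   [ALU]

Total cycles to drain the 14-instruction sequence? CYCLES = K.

CYCLES = 9

0. blt.BR @i0  | no-port BR/MUL
1. mul.MUL/sll.ALU @i1/i2  | 2-wide
2. beq.BR @i3  | no-port BR/MUL
3. mul.MUL @i4  | RAW r5
4. add.ALU/xor.ALU @i5/i6  | 2-wide
5. and.ALU/xor.ALU @i7/i8  | 2-wide
6. ld.MEM @i9  | RAW r5
7. mulh.MUL/st.MEM @i10/i11  | 2-wide
8. st.MEM/sub.ALU @i12/i13  | 2-wide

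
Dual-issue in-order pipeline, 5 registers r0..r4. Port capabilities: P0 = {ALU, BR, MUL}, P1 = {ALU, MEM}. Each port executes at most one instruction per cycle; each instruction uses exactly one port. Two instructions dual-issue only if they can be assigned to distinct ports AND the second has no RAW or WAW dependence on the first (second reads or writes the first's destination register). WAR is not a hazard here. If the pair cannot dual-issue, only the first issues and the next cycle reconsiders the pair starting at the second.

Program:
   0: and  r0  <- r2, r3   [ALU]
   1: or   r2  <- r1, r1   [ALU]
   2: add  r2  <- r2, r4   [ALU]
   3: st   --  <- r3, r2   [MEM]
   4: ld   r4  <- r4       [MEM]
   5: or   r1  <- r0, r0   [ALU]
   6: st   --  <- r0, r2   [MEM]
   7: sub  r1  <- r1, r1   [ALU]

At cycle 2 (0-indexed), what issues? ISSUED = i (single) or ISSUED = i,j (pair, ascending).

ISSUED = 3

t=0 i0+i1:and;or ; dual
t=1 i2:add ; RAW r2
t=2 i3:st ; no-port MEM/MEM
t=3 i4+i5:ld;or ; dual
t=4 i6+i7:st;sub ; dual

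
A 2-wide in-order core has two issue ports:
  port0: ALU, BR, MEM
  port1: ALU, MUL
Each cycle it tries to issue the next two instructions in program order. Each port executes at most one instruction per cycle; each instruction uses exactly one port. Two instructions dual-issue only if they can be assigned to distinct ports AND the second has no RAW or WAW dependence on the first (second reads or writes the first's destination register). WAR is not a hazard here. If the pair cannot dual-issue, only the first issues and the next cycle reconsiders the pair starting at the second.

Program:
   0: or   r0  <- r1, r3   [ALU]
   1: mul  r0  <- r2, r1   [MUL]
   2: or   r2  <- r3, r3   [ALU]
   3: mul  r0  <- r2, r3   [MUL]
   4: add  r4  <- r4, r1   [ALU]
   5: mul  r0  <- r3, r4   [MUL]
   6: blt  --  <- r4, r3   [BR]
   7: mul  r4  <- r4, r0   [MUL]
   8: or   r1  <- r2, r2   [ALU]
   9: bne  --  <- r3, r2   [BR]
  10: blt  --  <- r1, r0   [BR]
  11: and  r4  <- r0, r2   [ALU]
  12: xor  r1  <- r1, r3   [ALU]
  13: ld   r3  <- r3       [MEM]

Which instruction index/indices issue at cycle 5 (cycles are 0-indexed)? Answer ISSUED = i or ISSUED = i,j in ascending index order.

ISSUED = 9

  cy0 -> i0 (or.ALU) WAW r0
  cy1 -> i1,i2 (mul.MUL;or.ALU) pair
  cy2 -> i3,i4 (mul.MUL;add.ALU) pair
  cy3 -> i5,i6 (mul.MUL;blt.BR) pair
  cy4 -> i7,i8 (mul.MUL;or.ALU) pair
  cy5 -> i9 (bne.BR) no-port BR/BR
  cy6 -> i10,i11 (blt.BR;and.ALU) pair
  cy7 -> i12,i13 (xor.ALU;ld.MEM) pair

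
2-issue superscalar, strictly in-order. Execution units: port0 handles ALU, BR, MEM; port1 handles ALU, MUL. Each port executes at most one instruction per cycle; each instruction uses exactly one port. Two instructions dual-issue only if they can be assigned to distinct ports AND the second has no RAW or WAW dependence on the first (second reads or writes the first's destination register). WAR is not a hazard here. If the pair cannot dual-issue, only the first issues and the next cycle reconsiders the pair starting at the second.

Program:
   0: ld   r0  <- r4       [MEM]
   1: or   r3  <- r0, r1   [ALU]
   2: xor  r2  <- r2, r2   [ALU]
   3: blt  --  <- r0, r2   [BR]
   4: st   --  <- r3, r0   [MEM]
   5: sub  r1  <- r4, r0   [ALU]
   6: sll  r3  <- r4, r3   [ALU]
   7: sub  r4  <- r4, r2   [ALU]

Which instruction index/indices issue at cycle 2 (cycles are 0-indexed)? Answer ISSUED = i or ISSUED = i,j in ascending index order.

#0 head=0: ld i0 RAW r0
#1 head=1: or/xor i1&i2 dual
#2 head=3: blt i3 no-port BR/MEM
#3 head=4: st/sub i4&i5 dual
#4 head=6: sll/sub i6&i7 dual

ISSUED = 3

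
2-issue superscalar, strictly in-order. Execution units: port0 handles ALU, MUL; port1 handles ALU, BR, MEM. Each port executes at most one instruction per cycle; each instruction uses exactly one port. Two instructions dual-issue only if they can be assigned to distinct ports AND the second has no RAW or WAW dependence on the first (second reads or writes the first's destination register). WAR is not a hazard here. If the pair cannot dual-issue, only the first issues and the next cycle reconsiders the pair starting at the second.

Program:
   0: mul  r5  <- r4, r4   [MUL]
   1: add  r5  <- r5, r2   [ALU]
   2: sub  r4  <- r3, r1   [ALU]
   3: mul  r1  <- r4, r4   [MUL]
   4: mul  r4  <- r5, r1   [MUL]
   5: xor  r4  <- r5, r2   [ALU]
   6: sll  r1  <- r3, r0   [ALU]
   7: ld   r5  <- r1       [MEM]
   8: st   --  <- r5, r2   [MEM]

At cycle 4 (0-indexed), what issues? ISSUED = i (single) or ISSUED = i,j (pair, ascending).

t=0 i0:mul ; RAW+WAW r5
t=1 i1+i2:add sub ; dual
t=2 i3:mul ; no-port MUL/MUL
t=3 i4:mul ; WAW r4
t=4 i5+i6:xor sll ; dual
t=5 i7:ld ; no-port MEM/MEM
t=6 i8:st ; tail

ISSUED = 5,6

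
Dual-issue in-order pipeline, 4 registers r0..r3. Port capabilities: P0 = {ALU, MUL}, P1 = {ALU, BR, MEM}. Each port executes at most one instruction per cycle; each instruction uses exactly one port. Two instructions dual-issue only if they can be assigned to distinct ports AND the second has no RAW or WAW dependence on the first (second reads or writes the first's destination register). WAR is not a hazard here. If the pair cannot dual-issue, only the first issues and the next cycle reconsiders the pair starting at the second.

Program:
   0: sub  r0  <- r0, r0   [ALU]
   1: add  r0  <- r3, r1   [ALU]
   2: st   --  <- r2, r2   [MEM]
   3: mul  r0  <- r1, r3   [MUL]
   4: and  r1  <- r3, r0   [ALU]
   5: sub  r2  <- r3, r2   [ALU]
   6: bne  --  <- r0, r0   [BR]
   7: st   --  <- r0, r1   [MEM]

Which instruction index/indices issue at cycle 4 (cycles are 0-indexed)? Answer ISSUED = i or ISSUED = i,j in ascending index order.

ISSUED = 6

[0] i0  sub  -- WAW r0
[1] i1,i2  add;st  -- 2-wide
[2] i3  mul  -- RAW r0
[3] i4,i5  and;sub  -- 2-wide
[4] i6  bne  -- no-port BR/MEM
[5] i7  st  -- tail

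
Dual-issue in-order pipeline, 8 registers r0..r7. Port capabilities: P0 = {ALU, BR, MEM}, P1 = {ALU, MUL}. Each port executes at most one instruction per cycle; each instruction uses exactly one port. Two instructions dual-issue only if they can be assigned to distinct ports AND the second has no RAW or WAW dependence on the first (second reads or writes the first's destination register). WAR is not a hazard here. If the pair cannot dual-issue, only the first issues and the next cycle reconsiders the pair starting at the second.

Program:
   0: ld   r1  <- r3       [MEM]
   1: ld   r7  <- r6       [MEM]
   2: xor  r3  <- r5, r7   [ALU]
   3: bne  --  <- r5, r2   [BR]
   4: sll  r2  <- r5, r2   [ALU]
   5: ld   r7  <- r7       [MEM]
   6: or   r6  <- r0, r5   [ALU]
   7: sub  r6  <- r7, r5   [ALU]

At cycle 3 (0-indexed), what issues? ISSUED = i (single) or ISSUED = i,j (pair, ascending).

ISSUED = 4,5

  cy0 -> i0 (ld) no-port MEM/MEM
  cy1 -> i1 (ld) RAW r7
  cy2 -> i2,i3 (xor/bne) 2-wide
  cy3 -> i4,i5 (sll/ld) 2-wide
  cy4 -> i6 (or) WAW r6
  cy5 -> i7 (sub) tail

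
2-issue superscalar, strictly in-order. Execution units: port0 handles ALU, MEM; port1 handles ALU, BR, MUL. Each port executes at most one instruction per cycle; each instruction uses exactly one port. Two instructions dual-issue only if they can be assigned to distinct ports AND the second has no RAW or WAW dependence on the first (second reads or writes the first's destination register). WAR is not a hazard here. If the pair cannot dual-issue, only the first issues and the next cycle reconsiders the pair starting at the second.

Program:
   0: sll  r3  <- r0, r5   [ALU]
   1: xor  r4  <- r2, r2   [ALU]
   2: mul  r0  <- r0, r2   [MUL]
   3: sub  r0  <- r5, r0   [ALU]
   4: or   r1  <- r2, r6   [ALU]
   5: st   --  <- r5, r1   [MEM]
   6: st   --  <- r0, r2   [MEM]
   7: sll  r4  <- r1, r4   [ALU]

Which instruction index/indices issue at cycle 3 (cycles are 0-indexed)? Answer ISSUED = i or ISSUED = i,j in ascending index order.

t=0 i0,i1:sll xor ; 2-wide
t=1 i2:mul ; RAW+WAW r0
t=2 i3,i4:sub or ; 2-wide
t=3 i5:st ; no-port MEM/MEM
t=4 i6,i7:st sll ; 2-wide

ISSUED = 5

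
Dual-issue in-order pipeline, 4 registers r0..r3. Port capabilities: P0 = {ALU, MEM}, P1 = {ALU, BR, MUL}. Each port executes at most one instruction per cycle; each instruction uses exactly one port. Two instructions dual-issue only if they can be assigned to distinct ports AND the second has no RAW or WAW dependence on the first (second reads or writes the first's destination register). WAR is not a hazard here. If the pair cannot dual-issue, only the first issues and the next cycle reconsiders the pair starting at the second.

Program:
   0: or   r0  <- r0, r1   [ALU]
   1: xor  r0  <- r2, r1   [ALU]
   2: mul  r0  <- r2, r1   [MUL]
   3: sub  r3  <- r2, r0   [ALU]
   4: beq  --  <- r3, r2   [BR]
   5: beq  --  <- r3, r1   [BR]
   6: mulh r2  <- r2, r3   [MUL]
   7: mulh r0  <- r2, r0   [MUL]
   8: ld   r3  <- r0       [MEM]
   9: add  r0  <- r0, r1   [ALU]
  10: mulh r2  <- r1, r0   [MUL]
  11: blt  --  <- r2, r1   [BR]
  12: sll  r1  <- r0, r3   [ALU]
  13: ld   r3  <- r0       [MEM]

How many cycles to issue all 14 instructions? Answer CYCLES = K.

CYCLES = 12

[0] i0  or.ALU  -- WAW r0
[1] i1  xor.ALU  -- WAW r0
[2] i2  mul.MUL  -- RAW r0
[3] i3  sub.ALU  -- RAW r3
[4] i4  beq.BR  -- no-port BR/BR
[5] i5  beq.BR  -- no-port BR/MUL
[6] i6  mulh.MUL  -- no-port MUL/MUL
[7] i7  mulh.MUL  -- RAW r0
[8] i8+i9  ld.MEM add.ALU  -- dual
[9] i10  mulh.MUL  -- no-port MUL/BR
[10] i11+i12  blt.BR sll.ALU  -- dual
[11] i13  ld.MEM  -- tail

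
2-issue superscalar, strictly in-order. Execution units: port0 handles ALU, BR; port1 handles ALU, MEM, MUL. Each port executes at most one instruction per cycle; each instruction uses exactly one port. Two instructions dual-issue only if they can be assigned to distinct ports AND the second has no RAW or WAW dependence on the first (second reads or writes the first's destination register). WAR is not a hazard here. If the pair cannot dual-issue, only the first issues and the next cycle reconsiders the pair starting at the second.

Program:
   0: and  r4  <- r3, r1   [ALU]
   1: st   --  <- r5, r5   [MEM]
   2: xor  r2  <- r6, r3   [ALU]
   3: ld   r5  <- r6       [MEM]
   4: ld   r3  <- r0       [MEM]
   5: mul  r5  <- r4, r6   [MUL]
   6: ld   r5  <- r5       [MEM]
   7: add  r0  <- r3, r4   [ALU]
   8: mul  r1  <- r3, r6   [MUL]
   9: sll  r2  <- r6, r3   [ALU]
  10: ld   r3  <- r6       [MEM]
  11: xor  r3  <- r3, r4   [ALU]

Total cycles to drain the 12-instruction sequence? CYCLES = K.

[0] i0,i1  and.ALU st.MEM  -- 2-wide
[1] i2,i3  xor.ALU ld.MEM  -- 2-wide
[2] i4  ld.MEM  -- no-port MEM/MUL
[3] i5  mul.MUL  -- no-port MUL/MEM
[4] i6,i7  ld.MEM add.ALU  -- 2-wide
[5] i8,i9  mul.MUL sll.ALU  -- 2-wide
[6] i10  ld.MEM  -- RAW+WAW r3
[7] i11  xor.ALU  -- tail

CYCLES = 8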